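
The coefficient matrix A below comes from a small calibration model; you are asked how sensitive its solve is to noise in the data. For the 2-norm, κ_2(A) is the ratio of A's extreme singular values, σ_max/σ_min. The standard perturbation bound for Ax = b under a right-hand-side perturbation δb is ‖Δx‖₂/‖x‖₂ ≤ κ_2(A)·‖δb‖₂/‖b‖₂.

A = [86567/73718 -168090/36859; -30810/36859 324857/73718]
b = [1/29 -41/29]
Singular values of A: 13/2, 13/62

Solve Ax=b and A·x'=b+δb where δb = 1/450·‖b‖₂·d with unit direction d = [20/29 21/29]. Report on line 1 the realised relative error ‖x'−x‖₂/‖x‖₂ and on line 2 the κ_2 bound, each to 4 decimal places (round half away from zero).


largest singular value 13/2, smallest 13/62
κ = σ_max/σ_min = (13/2)/(13/62) = 31.0000
κ_2(A)·‖δb‖/‖b‖ = 0.0689
solve Ax = b  →  x = [-4.6191 -1.1970]
‖b‖₂ = 1.4142 and ‖x‖₂ = 4.7717
re-solving with b+δb shifts x by Δx of norm 0.0150
dividing the unrounded norms, ‖Δx‖/‖x‖ = 0.0031
tightness: 0.0031 against a bound of 0.0689 (unrounded ratio ≈ 0.0456)

0.0031
0.0689


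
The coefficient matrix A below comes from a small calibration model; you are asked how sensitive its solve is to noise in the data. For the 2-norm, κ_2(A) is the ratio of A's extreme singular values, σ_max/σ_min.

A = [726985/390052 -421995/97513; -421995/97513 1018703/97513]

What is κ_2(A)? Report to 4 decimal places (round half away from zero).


AᵀA = [19986885625/900240016 -11990143935/225060004; -11990143935/225060004 7194293386/56265001]; tr = 799382129/5326864, det = 2941225/5326864
λ_max, λ_min = (799382129/5326864 ± √638949118142299041/28375480074496)/2 = 2401/16, 1225/332929
σ_max=√(2401/16)=(49/4), σ_min=√(1225/332929)=(35/577) → κ = 201.9500

201.9500


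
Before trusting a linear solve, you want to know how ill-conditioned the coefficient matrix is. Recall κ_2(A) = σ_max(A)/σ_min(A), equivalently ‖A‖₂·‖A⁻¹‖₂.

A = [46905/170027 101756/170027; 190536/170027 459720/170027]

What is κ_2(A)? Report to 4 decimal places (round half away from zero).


form AᵀA = [1761957/1322893 4226700/1322893; 4226700/1322893 10144912/1322893] with trace 915913/101761 and determinant 576/101761
char-poly roots: 9 and 64/101761
κ_2(A) = √(λ_max/λ_min) = √(9 / (64/101761)) = 119.6250

119.6250


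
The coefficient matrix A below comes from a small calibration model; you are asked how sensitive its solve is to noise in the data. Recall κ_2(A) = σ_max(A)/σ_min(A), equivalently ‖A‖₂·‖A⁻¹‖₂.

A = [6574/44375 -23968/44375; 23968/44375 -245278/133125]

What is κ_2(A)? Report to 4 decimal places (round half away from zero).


M = AᵀA = [988292/3150625 -10162432/9451875; -10162432/9451875 104530372/28355625]. tr(M)=181480/45369, det(M)=16/45369
eigenvalues of AᵀA: λ = (tr ± √(tr²−4·det))/2 = 4, 4/45369
κ = σ_max/σ_min = 2/(2/213) = 213.0000

213.0000


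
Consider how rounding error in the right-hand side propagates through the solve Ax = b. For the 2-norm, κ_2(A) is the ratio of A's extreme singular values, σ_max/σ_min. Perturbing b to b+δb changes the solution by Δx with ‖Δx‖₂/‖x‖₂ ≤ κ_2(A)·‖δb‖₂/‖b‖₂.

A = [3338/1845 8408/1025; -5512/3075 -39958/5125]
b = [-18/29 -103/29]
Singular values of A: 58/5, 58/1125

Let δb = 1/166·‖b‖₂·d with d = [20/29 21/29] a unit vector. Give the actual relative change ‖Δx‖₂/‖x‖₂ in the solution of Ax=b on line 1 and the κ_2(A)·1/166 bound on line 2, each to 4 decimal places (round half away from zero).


σ_max = 58/5, σ_min = 58/1125
κ = σ_max/σ_min = (58/5)/(58/1125) = 225.0000
worst-case relative error ≤ 225.0000 × 1/166 = 1.3554
solve Ax = b  →  x = [56.8082 -12.6051]
‖b‖₂ = 3.6056 and ‖x‖₂ = 58.1899
Δx = A⁻¹·δb where δb = 1/166·3.6056·d; ‖Δx‖ = 0.4213
realised ‖Δx‖/‖x‖ = 0.0072
tightness: 0.0072 against a bound of 1.3554 (unrounded ratio ≈ 0.0053)

0.0072
1.3554


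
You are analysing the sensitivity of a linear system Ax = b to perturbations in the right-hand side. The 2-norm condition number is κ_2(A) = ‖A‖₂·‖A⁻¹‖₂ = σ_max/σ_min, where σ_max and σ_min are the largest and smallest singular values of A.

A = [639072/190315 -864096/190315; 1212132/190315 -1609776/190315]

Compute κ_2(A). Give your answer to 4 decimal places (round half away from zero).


279.8750

AᵀA = [6497152272/125328025 -8662562496/125328025; -8662562496/125328025 11550313728/125328025]; tr = 721898640/5013121, det = 1327104/5013121
solving λ² − 721898640/5013121·λ + 1327104/5013121 = 0 gives λ = 144, 9216/5013121
σ_max=√144=12, σ_min=√(9216/5013121)=(96/2239) → κ = 279.8750


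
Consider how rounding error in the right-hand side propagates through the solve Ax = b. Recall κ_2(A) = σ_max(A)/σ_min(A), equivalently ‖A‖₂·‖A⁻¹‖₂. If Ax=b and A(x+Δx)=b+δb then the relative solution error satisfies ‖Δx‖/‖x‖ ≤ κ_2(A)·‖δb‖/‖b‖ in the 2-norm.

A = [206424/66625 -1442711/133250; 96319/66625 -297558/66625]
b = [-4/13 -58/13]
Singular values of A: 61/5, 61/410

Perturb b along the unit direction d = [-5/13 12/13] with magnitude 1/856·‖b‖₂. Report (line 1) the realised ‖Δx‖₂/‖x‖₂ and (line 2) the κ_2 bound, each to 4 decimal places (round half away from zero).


largest singular value 61/5, smallest 61/410
κ_2(A) = (61/5) / (61/410) = 82.0000
bound on ‖Δx‖/‖x‖: κ·ε = 82.0000·1/856 = 0.0958
solve Ax = b  →  x = [-25.8557 -7.3705]
2-norm of b is 4.4721; of x, 26.8857
Δx = A⁻¹·δb where δb = 1/856·4.4721·d; ‖Δx‖ = 0.0351
relative error = 0.0013
tightness: 0.0013 against a bound of 0.0958 (unrounded ratio ≈ 0.0136)

0.0013
0.0958


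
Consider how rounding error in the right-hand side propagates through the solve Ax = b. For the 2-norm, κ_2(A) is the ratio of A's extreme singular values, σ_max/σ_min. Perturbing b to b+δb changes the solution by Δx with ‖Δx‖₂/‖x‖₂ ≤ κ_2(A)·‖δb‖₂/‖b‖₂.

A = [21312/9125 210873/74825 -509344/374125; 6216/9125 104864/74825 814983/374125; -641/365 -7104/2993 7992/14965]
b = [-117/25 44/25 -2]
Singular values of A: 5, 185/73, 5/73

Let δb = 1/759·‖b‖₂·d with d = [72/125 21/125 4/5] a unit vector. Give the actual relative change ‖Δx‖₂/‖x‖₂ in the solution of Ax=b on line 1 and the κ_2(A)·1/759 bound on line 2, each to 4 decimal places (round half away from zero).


0.0018
0.0962

largest singular value 5, smallest 5/73
κ_2(A) = 5 / (5/73) = 73.0000
κ_2(A)·‖δb‖/‖b‖ = 0.0962
solve Ax = b  →  x = [-46.9600 34.1330 -6.4666]
‖b‖₂ = 5.3852 and ‖x‖₂ = 58.4134
Δx = A⁻¹·δb where δb = 1/759·5.3852·d; ‖Δx‖ = 0.1036
relative error = 0.0018
realised/bound (from unrounded values) ≈ 0.0184


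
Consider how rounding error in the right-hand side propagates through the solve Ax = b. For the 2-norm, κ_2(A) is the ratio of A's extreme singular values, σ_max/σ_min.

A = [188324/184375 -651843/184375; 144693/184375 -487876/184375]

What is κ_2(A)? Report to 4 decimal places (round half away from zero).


295.0000

M = AᵀA = [2256079729/1359765625 -7733996928/1359765625; -7733996928/1359765625 26516891521/1359765625]. tr(M)=46036754/2175625, det(M)=279841/54390625
eigenvalues of AᵀA: λ = (tr ± √(tr²−4·det))/2 = 529/25, 529/2175625
κ_2(A) = √(λ_max/λ_min) = √((529/25) / (529/2175625)) = 295.0000


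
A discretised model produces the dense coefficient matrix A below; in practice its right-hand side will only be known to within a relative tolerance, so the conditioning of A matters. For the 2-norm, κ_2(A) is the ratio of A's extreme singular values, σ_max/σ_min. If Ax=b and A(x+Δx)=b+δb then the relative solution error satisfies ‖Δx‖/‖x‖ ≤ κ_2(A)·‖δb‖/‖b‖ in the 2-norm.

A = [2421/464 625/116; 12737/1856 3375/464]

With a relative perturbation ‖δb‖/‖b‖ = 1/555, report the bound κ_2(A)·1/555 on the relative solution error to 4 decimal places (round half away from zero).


0.2883

form AᵀA = [256011025/3444736 67197375/861184; 67197375/861184 17640625/215296] with trace 640025/4096 and determinant 15625/16384
char-poly roots: 625/4 and 25/4096
so κ_2 = √((625/4) / (25/4096)) = 160.0000
worst-case relative error ≤ 160.0000 × 1/555 = 0.2883


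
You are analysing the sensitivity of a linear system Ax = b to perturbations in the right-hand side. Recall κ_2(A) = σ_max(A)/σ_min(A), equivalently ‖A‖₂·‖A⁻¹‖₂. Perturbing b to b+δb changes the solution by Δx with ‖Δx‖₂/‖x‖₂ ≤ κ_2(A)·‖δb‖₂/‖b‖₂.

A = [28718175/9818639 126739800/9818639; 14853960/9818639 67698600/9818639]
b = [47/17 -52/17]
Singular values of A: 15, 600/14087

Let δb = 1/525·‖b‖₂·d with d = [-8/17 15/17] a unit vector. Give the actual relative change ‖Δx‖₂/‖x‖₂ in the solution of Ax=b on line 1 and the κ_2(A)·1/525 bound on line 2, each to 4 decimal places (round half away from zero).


largest singular value 15, smallest 600/14087
κ = σ_max/σ_min = 15/(600/14087) = 352.1750
perturbation bound = 352.1750·1/525 = 0.6708
solve Ax = b  →  x = [91.6374 -20.5501]
‖b‖₂ = 4.1231 and ‖x‖₂ = 93.9134
Δx = A⁻¹·δb where δb = 1/525·4.1231·d; ‖Δx‖ = 0.1844
realised ‖Δx‖/‖x‖ = 0.0020
tightness: 0.0020 against a bound of 0.6708 (unrounded ratio ≈ 0.0029)

0.0020
0.6708


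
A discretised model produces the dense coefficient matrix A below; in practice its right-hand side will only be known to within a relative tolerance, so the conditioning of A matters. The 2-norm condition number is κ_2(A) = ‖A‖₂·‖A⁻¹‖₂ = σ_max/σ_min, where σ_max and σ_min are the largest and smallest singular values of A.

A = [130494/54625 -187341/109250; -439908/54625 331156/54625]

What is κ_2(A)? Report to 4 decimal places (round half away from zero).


M = AᵀA = [336876372/4774225 -252642579/4774225; -252642579/4774225 758006137/19096900]. tr(M)=84220465/763876, det(M)=86436/190969
solving λ² − 84220465/763876·λ + 86436/190969 = 0 gives λ = 441/4, 784/190969
so κ_2 = √((441/4) / (784/190969)) = 163.8750

163.8750


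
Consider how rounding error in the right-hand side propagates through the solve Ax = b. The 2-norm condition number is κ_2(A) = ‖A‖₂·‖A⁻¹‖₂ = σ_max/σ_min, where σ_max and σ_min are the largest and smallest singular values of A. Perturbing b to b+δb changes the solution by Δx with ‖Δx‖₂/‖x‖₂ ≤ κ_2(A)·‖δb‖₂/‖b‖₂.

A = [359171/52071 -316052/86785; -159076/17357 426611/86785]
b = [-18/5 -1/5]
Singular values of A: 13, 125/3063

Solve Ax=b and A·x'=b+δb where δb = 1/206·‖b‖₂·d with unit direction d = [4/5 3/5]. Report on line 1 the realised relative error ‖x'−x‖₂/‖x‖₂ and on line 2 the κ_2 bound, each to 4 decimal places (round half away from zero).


0.0058
1.5464

largest singular value 13, smallest 125/3063
κ_2(A) = 13 / (125/3063) = 318.5520
perturbation bound = 318.5520·1/206 = 1.5464
solve Ax = b  →  x = [-34.7296 -64.7911]
‖b‖ = 3.6056, ‖x‖ = 73.5122
re-solving with b+δb shifts x by Δx of norm 0.4289
dividing the unrounded norms, ‖Δx‖/‖x‖ = 0.0058
so the bound overstates the realised error by a factor of ≈ 265.0519 (computed from the unrounded values)


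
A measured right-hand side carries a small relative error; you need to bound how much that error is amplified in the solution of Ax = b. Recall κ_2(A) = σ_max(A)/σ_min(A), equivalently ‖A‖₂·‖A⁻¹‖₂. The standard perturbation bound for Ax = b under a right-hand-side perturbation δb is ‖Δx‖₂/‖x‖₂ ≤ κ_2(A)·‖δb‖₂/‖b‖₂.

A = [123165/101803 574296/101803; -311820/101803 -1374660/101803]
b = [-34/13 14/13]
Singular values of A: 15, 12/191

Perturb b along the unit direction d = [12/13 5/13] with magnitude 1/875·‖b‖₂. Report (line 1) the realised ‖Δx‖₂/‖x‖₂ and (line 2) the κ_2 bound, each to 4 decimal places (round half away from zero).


0.0016
0.2729

largest singular value 15, smallest 12/191
κ = σ_max/σ_min = 15/(12/191) = 238.7500
κ_2(A)·‖δb‖/‖b‖ = 0.2729
solve Ax = b  →  x = [31.0276 -7.1179]
‖b‖₂ = 2.8284 and ‖x‖₂ = 31.8336
Δx = A⁻¹·δb where δb = 1/875·2.8284·d; ‖Δx‖ = 0.0515
dividing the unrounded norms, ‖Δx‖/‖x‖ = 0.0016
realised/bound (from unrounded values) ≈ 0.0059


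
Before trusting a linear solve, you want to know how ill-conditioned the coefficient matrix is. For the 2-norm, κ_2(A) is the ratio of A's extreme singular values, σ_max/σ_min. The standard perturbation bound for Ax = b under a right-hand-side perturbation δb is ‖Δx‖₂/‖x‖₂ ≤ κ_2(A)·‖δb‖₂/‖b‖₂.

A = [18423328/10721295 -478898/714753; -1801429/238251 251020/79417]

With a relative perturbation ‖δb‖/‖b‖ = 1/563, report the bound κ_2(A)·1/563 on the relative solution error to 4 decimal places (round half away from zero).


AᵀA = [4111148459089/68379635025 -114194974124/4558642335; -114194974124/4558642335 3172657684/303909489]; tr = 28550274781/404613225, det = 240100/1798281
eigenvalues of AᵀA: λ = (tr ± √(tr²−4·det))/2 = 1764/25, 30625/16184529
σ_max=√(1764/25)=(42/5), σ_min=√(30625/16184529)=(175/4023) → κ = 193.1040
κ_2(A)·‖δb‖/‖b‖ = 0.3430

0.3430


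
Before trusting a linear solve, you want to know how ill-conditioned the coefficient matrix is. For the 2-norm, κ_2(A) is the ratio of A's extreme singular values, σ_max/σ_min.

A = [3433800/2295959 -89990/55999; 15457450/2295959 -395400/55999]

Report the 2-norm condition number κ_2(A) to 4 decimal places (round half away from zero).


386.2000

AᵀA = [149151542500/3135888001 -156606912000/3135888001; -156606912000/3135888001 164439360100/3135888001]; tr = 372878600/3728761, det = 250000/3728761
eigenvalues of AᵀA: λ = (tr ± √(tr²−4·det))/2 = 100, 2500/3728761
κ = σ_max/σ_min = 10/(50/1931) = 386.2000


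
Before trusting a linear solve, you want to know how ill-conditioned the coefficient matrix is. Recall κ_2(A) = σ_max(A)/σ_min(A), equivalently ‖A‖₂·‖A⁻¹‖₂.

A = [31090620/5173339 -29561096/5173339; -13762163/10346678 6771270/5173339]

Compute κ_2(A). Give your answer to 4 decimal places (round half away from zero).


AᵀA = [2412792229849/63684560164 -574459526025/15921140041; -574459526025/15921140041 547119865636/15921140041]; tr = 5471191073/75724804, det = 1336336/18931201
λ_max, λ_min = (5471191073/75724804 ± √29932312656768041025/5734245940838416)/2 = 289/4, 18496/18931201
κ = σ_max/σ_min = (17/2)/(136/4351) = 271.9375

271.9375


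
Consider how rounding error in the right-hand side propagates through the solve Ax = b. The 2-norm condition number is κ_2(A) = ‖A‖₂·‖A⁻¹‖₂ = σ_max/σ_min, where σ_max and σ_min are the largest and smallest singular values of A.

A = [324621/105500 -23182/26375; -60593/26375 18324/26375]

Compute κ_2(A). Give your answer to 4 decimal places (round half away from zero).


135.0400

form AᵀA = [6564919201/445210000 -239331771/55651250; -239331771/55651250 34926964/27825625] with trace 11398001/712336 and determinant 625/44521
char-poly roots: 16 and 625/712336
σ_max=√16=4, σ_min=√(625/712336)=(25/844) → κ = 135.0400


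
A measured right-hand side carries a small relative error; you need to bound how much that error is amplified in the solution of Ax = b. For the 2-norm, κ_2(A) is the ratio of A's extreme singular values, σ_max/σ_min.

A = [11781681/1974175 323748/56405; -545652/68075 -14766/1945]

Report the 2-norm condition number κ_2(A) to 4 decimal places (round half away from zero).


272.3000

AᵀA = [15568162863129/155894677225 423612584028/4454133635; 423612584028/4454133635 11527199892/127260961]; tr = 35302000869/185368225, det = 90668484/185368225
λ_max, λ_min = (35302000869/185368225 ± √1246164037131106671561/34361378839650625)/2 = 4761/25, 19044/7414729
κ = σ_max/σ_min = (69/5)/(138/2723) = 272.3000


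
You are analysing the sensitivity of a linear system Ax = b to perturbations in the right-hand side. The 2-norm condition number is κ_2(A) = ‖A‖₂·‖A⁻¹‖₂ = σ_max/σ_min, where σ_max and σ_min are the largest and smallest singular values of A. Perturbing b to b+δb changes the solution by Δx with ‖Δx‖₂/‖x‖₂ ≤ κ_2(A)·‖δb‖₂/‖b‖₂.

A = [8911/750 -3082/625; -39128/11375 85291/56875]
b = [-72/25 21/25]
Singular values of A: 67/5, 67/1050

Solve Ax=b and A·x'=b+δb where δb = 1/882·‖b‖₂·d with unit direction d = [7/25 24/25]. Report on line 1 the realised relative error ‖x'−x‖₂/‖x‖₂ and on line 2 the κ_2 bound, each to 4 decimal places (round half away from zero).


0.2381
0.2381

from the listed singular values, σ₁ = 67/5, σ_n = 67/1050
condition number: (67/5) ÷ (67/1050) = 210.0000
perturbation bound = 210.0000·1/882 = 0.2381
solve Ax = b  →  x = [-0.2067 0.0861]
‖b‖ = 3.0000, ‖x‖ = 0.2239
with δb = [0.0010 0.0033], A·Δx = δb → ‖Δx‖ = 0.0533
relative error = 0.2381
tightness: 0.2381 against a bound of 0.2381; the bound is attained (ratio 1)


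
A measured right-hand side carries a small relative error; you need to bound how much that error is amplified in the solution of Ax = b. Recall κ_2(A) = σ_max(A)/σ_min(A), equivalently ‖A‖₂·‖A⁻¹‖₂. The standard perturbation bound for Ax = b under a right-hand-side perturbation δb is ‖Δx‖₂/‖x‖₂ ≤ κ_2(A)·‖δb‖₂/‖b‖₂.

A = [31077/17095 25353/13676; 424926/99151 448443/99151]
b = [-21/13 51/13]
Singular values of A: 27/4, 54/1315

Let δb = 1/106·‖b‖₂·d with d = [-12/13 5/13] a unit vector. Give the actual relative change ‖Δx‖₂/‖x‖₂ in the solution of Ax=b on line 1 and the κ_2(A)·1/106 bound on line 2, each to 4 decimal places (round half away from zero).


0.0133
1.5507

from the listed singular values, σ₁ = 27/4, σ_n = 54/1315
κ_2(A) = (27/4) / (54/1315) = 164.3750
bound on ‖Δx‖/‖x‖: κ·ε = 164.3750·1/106 = 1.5507
solve Ax = b  →  x = [-52.5958 50.7050]
‖b‖ = 4.2426, ‖x‖ = 73.0569
re-solving with b+δb shifts x by Δx of norm 0.9747
relative error = 0.0133
tightness: 0.0133 against a bound of 1.5507 (unrounded ratio ≈ 0.0086)


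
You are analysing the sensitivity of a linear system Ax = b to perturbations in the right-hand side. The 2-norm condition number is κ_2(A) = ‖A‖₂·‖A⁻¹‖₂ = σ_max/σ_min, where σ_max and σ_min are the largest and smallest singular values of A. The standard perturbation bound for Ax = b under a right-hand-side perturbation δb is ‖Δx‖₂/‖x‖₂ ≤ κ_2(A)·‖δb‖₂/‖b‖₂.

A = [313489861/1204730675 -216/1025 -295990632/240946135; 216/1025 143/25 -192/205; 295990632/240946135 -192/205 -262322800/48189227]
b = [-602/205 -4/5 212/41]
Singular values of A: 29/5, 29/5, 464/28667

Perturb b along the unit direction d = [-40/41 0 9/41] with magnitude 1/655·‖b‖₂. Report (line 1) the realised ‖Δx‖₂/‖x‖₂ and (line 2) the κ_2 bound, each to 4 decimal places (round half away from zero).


σ_max = 29/5, σ_min = 464/28667
κ = σ_max/σ_min = (29/5)/(464/28667) = 358.3375
bound on ‖Δx‖/‖x‖: κ·ε = 358.3375·1/655 = 0.5471
solve Ax = b  →  x = [241.2610 -0.2616 53.5403]
‖b‖ = 6.0000, ‖x‖ = 247.1305
with δb = [-0.0089 0.0000 0.0020], A·Δx = δb → ‖Δx‖ = 0.5659
realised ‖Δx‖/‖x‖ = 0.0023
so the bound overstates the realised error by a factor of ≈ 238.8928 (computed from the unrounded values)

0.0023
0.5471


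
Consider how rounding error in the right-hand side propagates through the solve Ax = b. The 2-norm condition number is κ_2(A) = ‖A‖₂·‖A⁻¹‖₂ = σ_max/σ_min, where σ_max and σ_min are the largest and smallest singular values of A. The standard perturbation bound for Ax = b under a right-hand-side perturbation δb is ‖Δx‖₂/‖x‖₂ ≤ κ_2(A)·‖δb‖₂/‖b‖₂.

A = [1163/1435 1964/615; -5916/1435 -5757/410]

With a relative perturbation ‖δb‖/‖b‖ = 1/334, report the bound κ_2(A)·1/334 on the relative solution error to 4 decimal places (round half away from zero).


0.3772

form AᵀA = [865/49 1270/21; 1270/21 7465/36] with trace 396925/1764 and determinant 625/196
eigenvalues of AᵀA: λ = (tr ± √(tr²−4·det))/2 = 225, 25/1764
κ = σ_max/σ_min = 15/(5/42) = 126.0000
perturbation bound = 126.0000·1/334 = 0.3772


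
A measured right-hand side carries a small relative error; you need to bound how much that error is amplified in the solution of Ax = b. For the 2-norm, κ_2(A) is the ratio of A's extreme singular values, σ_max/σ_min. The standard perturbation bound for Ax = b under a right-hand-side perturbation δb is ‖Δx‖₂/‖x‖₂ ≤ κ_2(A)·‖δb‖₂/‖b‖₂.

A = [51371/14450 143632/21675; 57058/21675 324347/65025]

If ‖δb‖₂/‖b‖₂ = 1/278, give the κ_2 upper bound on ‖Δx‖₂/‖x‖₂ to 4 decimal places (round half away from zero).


1.1007

M = AᵀA = [1470931129/75168900 82735886/2255067; 82735886/2255067 11634893569/169130025]. tr(M)=206844133/2340900, det(M)=4879681/58522500
char-poly roots: 2209/25 and 2209/2340900
so κ_2 = √((2209/25) / (2209/2340900)) = 306.0000
bound on ‖Δx‖/‖x‖: κ·ε = 306.0000·1/278 = 1.1007


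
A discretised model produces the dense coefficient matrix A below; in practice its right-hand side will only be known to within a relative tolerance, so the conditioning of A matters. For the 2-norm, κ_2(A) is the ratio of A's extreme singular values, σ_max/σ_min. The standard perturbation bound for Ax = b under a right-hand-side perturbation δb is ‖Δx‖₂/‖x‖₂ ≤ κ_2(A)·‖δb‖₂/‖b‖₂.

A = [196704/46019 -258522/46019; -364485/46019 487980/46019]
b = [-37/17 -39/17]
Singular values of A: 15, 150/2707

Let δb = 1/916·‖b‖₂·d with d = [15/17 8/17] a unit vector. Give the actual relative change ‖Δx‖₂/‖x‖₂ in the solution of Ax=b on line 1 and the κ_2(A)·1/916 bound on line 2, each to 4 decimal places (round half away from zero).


0.0012
0.2955

σ_max = 15, σ_min = 150/2707
κ = σ_max/σ_min = 15/(150/2707) = 270.7000
κ_2(A)·‖δb‖/‖b‖ = 0.2955
solve Ax = b  →  x = [-43.2720 -32.5373]
‖b‖₂ = 3.1623 and ‖x‖₂ = 54.1400
Δx = A⁻¹·δb where δb = 1/916·3.1623·d; ‖Δx‖ = 0.0623
dividing the unrounded norms, ‖Δx‖/‖x‖ = 0.0012
tightness: 0.0012 against a bound of 0.2955 (unrounded ratio ≈ 0.0039)


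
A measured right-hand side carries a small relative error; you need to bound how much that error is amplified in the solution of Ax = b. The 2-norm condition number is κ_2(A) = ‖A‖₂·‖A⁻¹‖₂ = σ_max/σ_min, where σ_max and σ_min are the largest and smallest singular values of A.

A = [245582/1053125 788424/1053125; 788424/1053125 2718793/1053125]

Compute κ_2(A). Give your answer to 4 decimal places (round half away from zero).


188.7200

M = AᵀA = [1091076676/1774515625 3739495032/1774515625; 3739495032/1774515625 12821516449/1774515625]. tr(M)=22260149/2839225, det(M)=196/113569
solving λ² − 22260149/2839225·λ + 196/113569 = 0 gives λ = 196/25, 25/113569
σ_max=√(196/25)=(14/5), σ_min=√(25/113569)=(5/337) → κ = 188.7200


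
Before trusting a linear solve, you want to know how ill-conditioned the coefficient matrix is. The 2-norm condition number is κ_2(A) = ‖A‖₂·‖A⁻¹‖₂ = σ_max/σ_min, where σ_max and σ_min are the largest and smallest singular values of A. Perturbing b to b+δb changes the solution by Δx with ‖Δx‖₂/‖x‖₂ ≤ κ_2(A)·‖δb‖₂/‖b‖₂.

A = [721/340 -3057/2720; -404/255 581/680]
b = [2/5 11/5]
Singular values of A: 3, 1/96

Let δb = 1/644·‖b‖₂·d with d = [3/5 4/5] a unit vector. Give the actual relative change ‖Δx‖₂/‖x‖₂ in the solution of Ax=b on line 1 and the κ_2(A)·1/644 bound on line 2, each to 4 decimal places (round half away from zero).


0.0017
0.4472

from the listed singular values, σ₁ = 3, σ_n = 1/96
κ = σ_max/σ_min = 3/(1/96) = 288.0000
worst-case relative error ≤ 288.0000 × 1/644 = 0.4472
solve Ax = b  →  x = [90.0588 169.5686]
‖b‖ = 2.2361, ‖x‖ = 192.0003
with δb = [0.0021 0.0028], A·Δx = δb → ‖Δx‖ = 0.3333
realised ‖Δx‖/‖x‖ = 0.0017
realised/bound (from unrounded values) ≈ 0.0039


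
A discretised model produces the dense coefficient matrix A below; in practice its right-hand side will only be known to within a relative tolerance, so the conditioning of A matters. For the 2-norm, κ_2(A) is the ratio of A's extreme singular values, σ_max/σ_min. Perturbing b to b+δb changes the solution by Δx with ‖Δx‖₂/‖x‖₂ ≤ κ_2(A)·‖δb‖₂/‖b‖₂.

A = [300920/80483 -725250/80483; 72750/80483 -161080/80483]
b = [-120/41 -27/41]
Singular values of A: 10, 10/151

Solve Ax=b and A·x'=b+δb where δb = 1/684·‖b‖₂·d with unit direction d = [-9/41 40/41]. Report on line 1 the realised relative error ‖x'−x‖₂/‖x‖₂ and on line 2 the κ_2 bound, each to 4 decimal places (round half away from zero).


from the listed singular values, σ₁ = 10, σ_n = 10/151
κ_2(A) = 10 / (10/151) = 151.0000
bound on ‖Δx‖/‖x‖: κ·ε = 151.0000·1/684 = 0.2208
solve Ax = b  →  x = [-0.1154 0.2769]
2-norm of b is 3.0000; of x, 0.3000
re-solving with b+δb shifts x by Δx of norm 0.0662
realised ‖Δx‖/‖x‖ = 0.2208
tightness: 0.2208 against a bound of 0.2208; the bound is attained (ratio 1)

0.2208
0.2208


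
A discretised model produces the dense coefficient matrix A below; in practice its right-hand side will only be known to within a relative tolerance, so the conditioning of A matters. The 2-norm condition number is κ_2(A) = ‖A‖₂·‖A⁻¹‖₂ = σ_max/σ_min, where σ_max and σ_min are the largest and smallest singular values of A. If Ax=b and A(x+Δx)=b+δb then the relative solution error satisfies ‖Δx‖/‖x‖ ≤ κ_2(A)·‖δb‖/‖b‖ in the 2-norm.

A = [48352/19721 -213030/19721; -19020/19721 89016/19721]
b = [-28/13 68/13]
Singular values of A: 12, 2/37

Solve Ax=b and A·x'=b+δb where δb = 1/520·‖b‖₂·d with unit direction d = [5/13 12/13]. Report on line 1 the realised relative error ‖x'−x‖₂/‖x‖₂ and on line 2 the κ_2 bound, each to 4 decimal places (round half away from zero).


0.0027
0.4269

from the listed singular values, σ₁ = 12, σ_n = 2/37
κ_2(A) = 12 / (2/37) = 222.0000
worst-case relative error ≤ 222.0000 × 1/520 = 0.4269
solve Ax = b  →  x = [72.1220 16.5691]
2-norm of b is 5.6569; of x, 74.0008
δb = ε·‖b‖·d = [0.0042 0.0100]; solving A·Δx = δb gives ‖Δx‖ = 0.2013
realised ‖Δx‖/‖x‖ = 0.0027
so the bound overstates the realised error by a factor of ≈ 156.9793 (computed from the unrounded values)


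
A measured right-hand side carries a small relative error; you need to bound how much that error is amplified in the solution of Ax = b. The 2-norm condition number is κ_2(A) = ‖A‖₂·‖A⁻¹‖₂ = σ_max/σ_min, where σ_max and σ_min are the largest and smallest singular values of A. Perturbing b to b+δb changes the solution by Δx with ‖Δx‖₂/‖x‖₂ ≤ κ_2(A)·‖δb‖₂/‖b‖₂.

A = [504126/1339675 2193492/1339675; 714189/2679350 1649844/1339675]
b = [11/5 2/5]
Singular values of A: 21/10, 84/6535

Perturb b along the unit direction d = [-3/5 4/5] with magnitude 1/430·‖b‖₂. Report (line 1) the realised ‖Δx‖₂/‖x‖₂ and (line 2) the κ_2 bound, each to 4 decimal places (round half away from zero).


largest singular value 21/10, smallest 84/6535
condition number: (21/10) ÷ (84/6535) = 163.3750
bound on ‖Δx‖/‖x‖: κ·ε = 163.3750·1/430 = 0.3799
solve Ax = b  →  x = [76.1092 -16.1484]
‖b‖₂ = 2.2361 and ‖x‖₂ = 77.8034
re-solving with b+δb shifts x by Δx of norm 0.4046
dividing the unrounded norms, ‖Δx‖/‖x‖ = 0.0052
tightness: 0.0052 against a bound of 0.3799 (unrounded ratio ≈ 0.0137)

0.0052
0.3799


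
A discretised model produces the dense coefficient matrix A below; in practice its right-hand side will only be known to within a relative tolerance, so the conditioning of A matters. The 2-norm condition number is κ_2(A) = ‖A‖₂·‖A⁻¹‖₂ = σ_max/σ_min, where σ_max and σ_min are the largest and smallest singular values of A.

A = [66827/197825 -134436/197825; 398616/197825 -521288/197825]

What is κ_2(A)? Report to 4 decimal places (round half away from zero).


24.1250

M = AᵀA = [19436117/4656125 -25791516/4656125; -25791516/4656125 34481168/4656125]. tr(M)=10783457/931225, det(M)=5345344/23280625
eigenvalues of AᵀA: λ = (tr ± √(tr²−4·det))/2 = 289/25, 18496/931225
so κ_2 = √((289/25) / (18496/931225)) = 24.1250


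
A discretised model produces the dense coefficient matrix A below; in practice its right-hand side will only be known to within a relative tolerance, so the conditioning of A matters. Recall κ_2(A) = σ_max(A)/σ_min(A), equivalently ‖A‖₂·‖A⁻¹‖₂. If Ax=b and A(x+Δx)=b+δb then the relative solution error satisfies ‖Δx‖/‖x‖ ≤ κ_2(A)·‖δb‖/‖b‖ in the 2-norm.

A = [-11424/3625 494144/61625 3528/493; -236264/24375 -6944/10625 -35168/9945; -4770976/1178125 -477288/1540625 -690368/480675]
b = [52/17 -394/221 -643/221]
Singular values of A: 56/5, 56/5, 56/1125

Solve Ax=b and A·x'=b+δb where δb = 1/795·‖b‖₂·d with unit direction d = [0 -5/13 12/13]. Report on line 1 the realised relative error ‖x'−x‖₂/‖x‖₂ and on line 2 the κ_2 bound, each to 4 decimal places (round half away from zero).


σ_max = 56/5, σ_min = 56/1125
κ = σ_max/σ_min = (56/5)/(56/1125) = 225.0000
κ_2(A)·‖δb‖/‖b‖ = 0.2830
solve Ax = b  →  x = [8.3012 28.1425 -27.4507]
‖b‖₂ = 4.5826 and ‖x‖₂ = 40.1803
re-solving with b+δb shifts x by Δx of norm 0.1158
relative error = 0.0029
so the bound overstates the realised error by a factor of ≈ 98.2022 (computed from the unrounded values)

0.0029
0.2830


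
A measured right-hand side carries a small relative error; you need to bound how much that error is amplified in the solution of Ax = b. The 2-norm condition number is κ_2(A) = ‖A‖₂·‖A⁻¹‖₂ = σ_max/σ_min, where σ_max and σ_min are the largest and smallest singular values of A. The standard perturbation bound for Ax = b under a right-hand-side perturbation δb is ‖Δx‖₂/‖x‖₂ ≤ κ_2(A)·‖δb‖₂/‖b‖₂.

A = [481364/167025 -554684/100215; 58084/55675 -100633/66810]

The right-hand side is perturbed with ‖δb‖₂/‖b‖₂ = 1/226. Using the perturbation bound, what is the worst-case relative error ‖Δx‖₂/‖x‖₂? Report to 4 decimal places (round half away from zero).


0.1304

M = AᵀA = [24665888/2625633 -138027370/7876899; -138027370/7876899 3110212625/94522788]. tr(M)=235187329/5560164, det(M)=2856100/1390041
eigenvalues of AᵀA: λ = (tr ± √(tr²−4·det))/2 = 169/4, 67600/1390041
σ_max=√(169/4)=(13/2), σ_min=√(67600/1390041)=(260/1179) → κ = 29.4750
bound on ‖Δx‖/‖x‖: κ·ε = 29.4750·1/226 = 0.1304


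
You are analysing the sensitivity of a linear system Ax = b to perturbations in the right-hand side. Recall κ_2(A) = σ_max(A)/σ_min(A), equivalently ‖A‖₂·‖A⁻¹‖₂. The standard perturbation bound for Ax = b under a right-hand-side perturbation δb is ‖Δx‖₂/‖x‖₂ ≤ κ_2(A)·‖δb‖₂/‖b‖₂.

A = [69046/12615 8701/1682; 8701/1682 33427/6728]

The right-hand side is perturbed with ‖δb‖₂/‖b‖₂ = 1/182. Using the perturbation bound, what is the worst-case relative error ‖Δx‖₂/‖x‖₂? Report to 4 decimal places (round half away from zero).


AᵀA = [42929329/756900 10902353/201840; 10902353/201840 2768945/53824]; tr = 1557529/14400, det = 169/900
eigenvalues of AᵀA: λ = (tr ± √(tr²−4·det))/2 = 2704/25, 1/576
κ = σ_max/σ_min = (52/5)/(1/24) = 249.6000
κ_2(A)·‖δb‖/‖b‖ = 1.3714

1.3714


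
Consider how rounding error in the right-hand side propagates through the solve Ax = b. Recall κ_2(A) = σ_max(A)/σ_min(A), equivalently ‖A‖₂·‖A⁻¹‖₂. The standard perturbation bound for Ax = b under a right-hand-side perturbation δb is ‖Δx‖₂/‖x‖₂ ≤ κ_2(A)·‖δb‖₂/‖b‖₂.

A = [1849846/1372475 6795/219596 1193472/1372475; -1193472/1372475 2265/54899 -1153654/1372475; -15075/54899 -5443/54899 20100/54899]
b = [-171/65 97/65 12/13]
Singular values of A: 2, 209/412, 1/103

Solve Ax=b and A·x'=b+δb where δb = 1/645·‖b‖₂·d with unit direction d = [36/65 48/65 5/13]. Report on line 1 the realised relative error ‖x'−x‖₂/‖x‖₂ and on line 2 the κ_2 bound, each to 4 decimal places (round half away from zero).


0.2039
0.3194

from the listed singular values, σ₁ = 2, σ_n = 1/103
condition number: 2 ÷ (1/103) = 206.0000
worst-case relative error ≤ 206.0000 × 1/645 = 0.3194
solve Ax = b  →  x = [-2.3539 -0.4327 0.6386]
‖b‖ = 3.1623, ‖x‖ = 2.4771
with δb = [0.0027 0.0036 0.0019], A·Δx = δb → ‖Δx‖ = 0.5050
relative error = 0.2039
so the bound overstates the realised error by a factor of ≈ 1.5667 (computed from the unrounded values)


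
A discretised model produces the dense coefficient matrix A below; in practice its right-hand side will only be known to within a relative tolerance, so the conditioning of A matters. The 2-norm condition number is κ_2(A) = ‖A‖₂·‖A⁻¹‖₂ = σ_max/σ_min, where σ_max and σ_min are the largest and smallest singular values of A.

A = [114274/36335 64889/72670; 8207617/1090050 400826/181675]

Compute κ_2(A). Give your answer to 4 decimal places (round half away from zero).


M = AᵀA = [468151888681/7030822500 11378581984/585901875; 11378581984/585901875 4425505841/781202500]. tr(M)=406385153/5624658, det(M)=2088025/44997264
char-poly roots: 289/4 and 7225/11249316
so κ_2 = √((289/4) / (7225/11249316)) = 335.4000

335.4000


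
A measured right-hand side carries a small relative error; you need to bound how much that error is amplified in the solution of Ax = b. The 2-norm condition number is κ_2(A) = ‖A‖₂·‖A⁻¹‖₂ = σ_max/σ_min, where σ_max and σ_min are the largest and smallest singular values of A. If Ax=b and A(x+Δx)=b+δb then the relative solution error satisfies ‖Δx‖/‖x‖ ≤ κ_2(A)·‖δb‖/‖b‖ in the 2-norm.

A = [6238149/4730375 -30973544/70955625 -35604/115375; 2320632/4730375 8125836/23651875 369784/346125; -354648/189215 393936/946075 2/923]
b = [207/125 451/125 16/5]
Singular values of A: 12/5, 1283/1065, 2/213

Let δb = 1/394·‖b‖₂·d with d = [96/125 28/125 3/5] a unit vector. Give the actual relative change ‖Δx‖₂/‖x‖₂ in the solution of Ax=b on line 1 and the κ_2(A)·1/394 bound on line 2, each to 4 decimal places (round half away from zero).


0.0032
0.6487

σ_max = 12/5, σ_min = 2/213
κ_2(A) = (12/5) / (2/213) = 255.6000
worst-case relative error ≤ 255.6000 × 1/394 = 0.6487
solve Ax = b  →  x = [-86.5152 -382.6139 166.1449]
‖b‖ = 5.0990, ‖x‖ = 426.0075
Δx = A⁻¹·δb where δb = 1/394·5.0990·d; ‖Δx‖ = 1.3783
realised ‖Δx‖/‖x‖ = 0.0032
so the bound overstates the realised error by a factor of ≈ 200.5127 (computed from the unrounded values)


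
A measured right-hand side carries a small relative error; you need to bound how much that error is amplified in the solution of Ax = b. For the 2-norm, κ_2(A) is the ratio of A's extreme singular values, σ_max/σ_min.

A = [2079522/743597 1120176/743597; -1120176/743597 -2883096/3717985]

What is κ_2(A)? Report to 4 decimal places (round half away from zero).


AᵀA = [19305211140/1913275081 51476567904/9566375405; 51476567904/9566375405 137308302144/47831877025]; tr = 2145116196/165508225, det = 1679616/165508225
solving λ² − 2145116196/165508225·λ + 1679616/165508225 = 0 gives λ = 324/25, 5184/6620329
κ = σ_max/σ_min = (18/5)/(72/2573) = 128.6500

128.6500


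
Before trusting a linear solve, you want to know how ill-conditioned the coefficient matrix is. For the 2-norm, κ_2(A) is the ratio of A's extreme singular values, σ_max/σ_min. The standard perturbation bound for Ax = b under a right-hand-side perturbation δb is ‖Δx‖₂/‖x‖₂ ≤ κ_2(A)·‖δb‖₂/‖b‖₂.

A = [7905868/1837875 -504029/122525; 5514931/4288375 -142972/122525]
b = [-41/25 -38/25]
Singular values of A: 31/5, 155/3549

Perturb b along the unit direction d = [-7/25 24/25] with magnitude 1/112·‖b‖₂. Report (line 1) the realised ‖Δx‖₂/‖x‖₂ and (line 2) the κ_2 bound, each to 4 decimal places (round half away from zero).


from the listed singular values, σ₁ = 31/5, σ_n = 155/3549
κ_2(A) = (31/5) / (155/3549) = 141.9600
perturbation bound = 141.9600·1/112 = 1.2675
solve Ax = b  →  x = [-16.0245 -16.3580]
2-norm of b is 2.2361; of x, 22.8990
δb = ε·‖b‖·d = [-0.0056 0.0192]; solving A·Δx = δb gives ‖Δx‖ = 0.4571
realised ‖Δx‖/‖x‖ = 0.0200
so the bound overstates the realised error by a factor of ≈ 63.4927 (computed from the unrounded values)

0.0200
1.2675


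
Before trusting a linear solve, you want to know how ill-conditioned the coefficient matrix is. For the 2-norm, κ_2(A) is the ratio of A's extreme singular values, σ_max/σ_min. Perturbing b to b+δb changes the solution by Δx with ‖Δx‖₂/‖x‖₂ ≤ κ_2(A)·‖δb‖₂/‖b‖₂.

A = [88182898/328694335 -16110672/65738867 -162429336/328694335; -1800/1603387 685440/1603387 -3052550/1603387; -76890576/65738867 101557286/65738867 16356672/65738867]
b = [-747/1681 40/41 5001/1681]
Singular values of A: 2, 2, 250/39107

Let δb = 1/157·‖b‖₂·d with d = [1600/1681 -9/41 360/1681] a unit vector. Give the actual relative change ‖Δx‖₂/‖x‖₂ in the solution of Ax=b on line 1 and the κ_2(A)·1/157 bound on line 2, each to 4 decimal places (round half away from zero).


largest singular value 2, smallest 250/39107
κ = σ_max/σ_min = 2/(250/39107) = 312.8560
perturbation bound = 312.8560·1/157 = 1.9927
solve Ax = b  →  x = [-0.9000 1.2805 -0.2244]
‖b‖₂ = 3.1623 and ‖x‖₂ = 1.5811
Δx = A⁻¹·δb where δb = 1/157·3.1623·d; ‖Δx‖ = 3.1508
realised ‖Δx‖/‖x‖ = 1.9927
so the bound is sharp here: realised error equals the bound

1.9927
1.9927


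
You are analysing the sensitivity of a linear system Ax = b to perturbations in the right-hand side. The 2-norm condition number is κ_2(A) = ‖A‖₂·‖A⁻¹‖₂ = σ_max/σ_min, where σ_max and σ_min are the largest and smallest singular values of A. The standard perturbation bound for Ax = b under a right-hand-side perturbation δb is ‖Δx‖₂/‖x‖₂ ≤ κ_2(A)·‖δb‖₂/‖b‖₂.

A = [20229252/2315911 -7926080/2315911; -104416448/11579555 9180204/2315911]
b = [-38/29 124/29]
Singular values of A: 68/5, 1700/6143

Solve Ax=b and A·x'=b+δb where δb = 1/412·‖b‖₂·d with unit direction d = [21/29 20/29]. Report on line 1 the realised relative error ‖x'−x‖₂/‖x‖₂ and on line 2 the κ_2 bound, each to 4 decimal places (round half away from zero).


0.0054
0.1193

from the listed singular values, σ₁ = 68/5, σ_n = 1700/6143
condition number: (68/5) ÷ (1700/6143) = 49.1440
κ_2(A)·‖δb‖/‖b‖ = 0.1193
solve Ax = b  →  x = [2.5081 6.7843]
2-norm of b is 4.4721; of x, 7.2330
with δb = [0.0079 0.0075], A·Δx = δb → ‖Δx‖ = 0.0392
realised ‖Δx‖/‖x‖ = 0.0054
realised/bound (from unrounded values) ≈ 0.0455


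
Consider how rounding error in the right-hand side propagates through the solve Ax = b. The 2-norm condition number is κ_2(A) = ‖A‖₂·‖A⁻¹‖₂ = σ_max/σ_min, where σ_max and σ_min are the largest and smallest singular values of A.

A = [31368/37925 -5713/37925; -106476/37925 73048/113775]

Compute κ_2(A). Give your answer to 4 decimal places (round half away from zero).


83.2500

AᵀA = [19713744/2301289 -4434920/2301289; -4434920/2301289 9007609/20711601]; tr = 110905/12321, det = 16/1369
eigenvalues of AᵀA: λ = (tr ± √(tr²−4·det))/2 = 9, 16/12321
so κ_2 = √(9 / (16/12321)) = 83.2500
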